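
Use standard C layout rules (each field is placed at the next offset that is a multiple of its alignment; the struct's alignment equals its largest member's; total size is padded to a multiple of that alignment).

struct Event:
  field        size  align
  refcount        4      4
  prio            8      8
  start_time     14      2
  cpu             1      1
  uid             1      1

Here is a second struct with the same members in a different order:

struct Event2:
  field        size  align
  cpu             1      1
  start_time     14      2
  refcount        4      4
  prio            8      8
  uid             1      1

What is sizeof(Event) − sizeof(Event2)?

@0: refcount [4B, align 4] → 4
+4 pad (align 8)
@8: prio [8B, align 8] → 16
@16: start_time [14B, align 2] → 30
@30: cpu [1B, align 1] → 31
@31: uid [1B, align 1] → 32
size 32, align 8
— Event2 —
@0: cpu [1B, align 1] → 1
+1 pad (align 2)
@2: start_time [14B, align 2] → 16
@16: refcount [4B, align 4] → 20
+4 pad (align 8)
@24: prio [8B, align 8] → 32
@32: uid [1B, align 1] → 33
+7 tail pad (align 8)
size 40, align 8
32 − 40 = -8

-8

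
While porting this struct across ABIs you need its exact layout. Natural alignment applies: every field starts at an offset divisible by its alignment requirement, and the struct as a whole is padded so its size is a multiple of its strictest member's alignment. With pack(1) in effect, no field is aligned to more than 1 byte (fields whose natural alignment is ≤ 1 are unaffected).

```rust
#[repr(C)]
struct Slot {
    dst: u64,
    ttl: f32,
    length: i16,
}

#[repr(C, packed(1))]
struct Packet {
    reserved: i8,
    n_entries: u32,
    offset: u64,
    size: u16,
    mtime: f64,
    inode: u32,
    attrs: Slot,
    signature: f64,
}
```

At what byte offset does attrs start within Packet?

27

Slot: 0..8  dst  (8B, 8-aligned); 8..12  ttl  (4B, 4-aligned); 12..14  length  (2B, 2-aligned); 14..16  -- tail padding (2B); sizeof = 16, alignof = 8
0..1  reserved  (1B, 1-aligned)
1..5  n_entries  (4B, 1-aligned)
5..13  offset  (8B, 1-aligned)
13..15  size  (2B, 1-aligned)
15..23  mtime  (8B, 1-aligned)
23..27  inode  (4B, 1-aligned)
27..43  attrs  (16B, 1-aligned)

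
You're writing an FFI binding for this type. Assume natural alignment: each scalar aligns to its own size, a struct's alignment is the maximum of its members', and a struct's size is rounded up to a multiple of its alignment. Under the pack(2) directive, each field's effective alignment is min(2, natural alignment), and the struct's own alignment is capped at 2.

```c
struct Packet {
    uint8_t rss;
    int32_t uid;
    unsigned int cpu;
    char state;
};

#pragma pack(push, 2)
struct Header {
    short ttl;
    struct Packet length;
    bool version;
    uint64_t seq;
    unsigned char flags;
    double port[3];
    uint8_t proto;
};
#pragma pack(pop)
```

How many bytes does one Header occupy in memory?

Packet: rss at 0 (size 1, align 1) → ends 1; pad 3 to align 4 for uid; uid at 4 (size 4, align 4) → ends 8; cpu at 8 (size 4, align 4) → ends 12; state at 12 (size 1, align 1) → ends 13; tail pad 3 to reach multiple of 4; total 16 bytes, alignment 4
ttl at 0 (size 2, align 2) → ends 2
length at 2 (size 16, align 2) → ends 18
version at 18 (size 1, align 1) → ends 19
pad 1 to align 2 for seq
seq at 20 (size 8, align 2) → ends 28
flags at 28 (size 1, align 1) → ends 29
pad 1 to align 2 for port
port at 30 (size 24, align 2) → ends 54
proto at 54 (size 1, align 1) → ends 55
tail pad 1 to reach multiple of 2
total 56 bytes, alignment 2

56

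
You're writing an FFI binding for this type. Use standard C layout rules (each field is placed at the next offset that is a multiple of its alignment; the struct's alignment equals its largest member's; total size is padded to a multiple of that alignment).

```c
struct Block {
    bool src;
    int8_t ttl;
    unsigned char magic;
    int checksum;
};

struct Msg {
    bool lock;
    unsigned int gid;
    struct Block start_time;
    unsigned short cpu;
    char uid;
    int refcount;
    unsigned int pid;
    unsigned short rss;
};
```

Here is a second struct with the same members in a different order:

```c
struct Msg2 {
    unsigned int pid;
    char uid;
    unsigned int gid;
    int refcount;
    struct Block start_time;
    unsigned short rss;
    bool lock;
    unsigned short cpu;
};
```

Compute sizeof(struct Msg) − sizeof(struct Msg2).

Block: 0..1  src  (1B, 1-aligned); 1..2  ttl  (1B, 1-aligned); 2..3  magic  (1B, 1-aligned); 3..4  -- padding (1B); 4..8  checksum  (4B, 4-aligned); sizeof = 8, alignof = 4
0..1  lock  (1B, 1-aligned)
1..4  -- padding (3B)
4..8  gid  (4B, 4-aligned)
8..16  start_time  (8B, 4-aligned)
16..18  cpu  (2B, 2-aligned)
18..19  uid  (1B, 1-aligned)
19..20  -- padding (1B)
20..24  refcount  (4B, 4-aligned)
24..28  pid  (4B, 4-aligned)
28..30  rss  (2B, 2-aligned)
30..32  -- tail padding (2B)
sizeof = 32, alignof = 4
— Msg2 —
0..4  pid  (4B, 4-aligned)
4..5  uid  (1B, 1-aligned)
5..8  -- padding (3B)
8..12  gid  (4B, 4-aligned)
12..16  refcount  (4B, 4-aligned)
16..24  start_time  (8B, 4-aligned)
24..26  rss  (2B, 2-aligned)
26..27  lock  (1B, 1-aligned)
27..28  -- padding (1B)
28..30  cpu  (2B, 2-aligned)
30..32  -- tail padding (2B)
sizeof = 32, alignof = 4
32 − 32 = 0

0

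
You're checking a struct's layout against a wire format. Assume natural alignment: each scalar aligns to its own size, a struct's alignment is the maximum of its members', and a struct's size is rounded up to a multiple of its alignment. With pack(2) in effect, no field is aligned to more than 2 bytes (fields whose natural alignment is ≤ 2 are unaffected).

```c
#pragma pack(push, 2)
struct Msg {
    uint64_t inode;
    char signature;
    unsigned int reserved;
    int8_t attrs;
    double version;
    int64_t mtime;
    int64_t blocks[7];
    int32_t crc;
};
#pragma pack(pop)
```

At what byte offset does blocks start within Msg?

inode at 0 (size 8, align 2) → ends 8
signature at 8 (size 1, align 1) → ends 9
pad 1 to align 2 for reserved
reserved at 10 (size 4, align 2) → ends 14
attrs at 14 (size 1, align 1) → ends 15
pad 1 to align 2 for version
version at 16 (size 8, align 2) → ends 24
mtime at 24 (size 8, align 2) → ends 32
blocks at 32 (size 56, align 2) → ends 88

32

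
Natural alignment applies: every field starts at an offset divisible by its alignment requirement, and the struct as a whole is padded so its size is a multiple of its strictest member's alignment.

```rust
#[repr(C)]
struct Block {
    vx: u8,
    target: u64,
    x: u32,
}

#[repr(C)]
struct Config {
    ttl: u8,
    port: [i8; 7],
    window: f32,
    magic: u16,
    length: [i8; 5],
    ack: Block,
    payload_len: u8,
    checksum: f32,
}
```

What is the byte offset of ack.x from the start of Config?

Block: vx at 0 (size 1, align 1) → ends 1; pad 7 to align 8 for target; target at 8 (size 8, align 8) → ends 16; x at 16 (size 4, align 4) → ends 20; tail pad 4 to reach multiple of 8; total 24 bytes, alignment 8
ttl at 0 (size 1, align 1) → ends 1
port at 1 (size 7, align 1) → ends 8
window at 8 (size 4, align 4) → ends 12
magic at 12 (size 2, align 2) → ends 14
length at 14 (size 5, align 1) → ends 19
pad 5 to align 8 for ack
ack at 24 (size 24, align 8) → ends 48
within Block: x at 16
24 + 16 = 40

40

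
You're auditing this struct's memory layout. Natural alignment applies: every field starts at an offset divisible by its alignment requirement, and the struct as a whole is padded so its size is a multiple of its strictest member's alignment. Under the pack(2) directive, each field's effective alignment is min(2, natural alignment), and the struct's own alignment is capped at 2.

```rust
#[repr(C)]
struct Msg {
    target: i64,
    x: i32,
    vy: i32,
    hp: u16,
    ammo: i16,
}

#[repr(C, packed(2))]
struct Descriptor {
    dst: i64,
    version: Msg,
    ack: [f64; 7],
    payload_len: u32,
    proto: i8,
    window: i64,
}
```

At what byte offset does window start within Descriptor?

Msg: @0: target [8B, align 8] → 8; @8: x [4B, align 4] → 12; @12: vy [4B, align 4] → 16; @16: hp [2B, align 2] → 18; @18: ammo [2B, align 2] → 20; +4 tail pad (align 8); size 24, align 8
@0: dst [8B, align 2] → 8
@8: version [24B, align 2] → 32
@32: ack [56B, align 2] → 88
@88: payload_len [4B, align 2] → 92
@92: proto [1B, align 1] → 93
+1 pad (align 2)
@94: window [8B, align 2] → 102

94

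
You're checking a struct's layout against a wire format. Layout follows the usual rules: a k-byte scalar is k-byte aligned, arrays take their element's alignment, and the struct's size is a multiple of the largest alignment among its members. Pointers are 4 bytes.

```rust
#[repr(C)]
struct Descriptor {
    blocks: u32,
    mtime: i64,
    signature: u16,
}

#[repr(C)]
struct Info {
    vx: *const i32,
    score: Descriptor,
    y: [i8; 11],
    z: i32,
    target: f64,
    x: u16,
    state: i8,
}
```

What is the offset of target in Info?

48

Descriptor: 0..4  blocks  (4B, 4-aligned); 4..8  -- padding (4B); 8..16  mtime  (8B, 8-aligned); 16..18  signature  (2B, 2-aligned); 18..24  -- tail padding (6B); sizeof = 24, alignof = 8
0..4  vx  (4B, 4-aligned)
4..8  -- padding (4B)
8..32  score  (24B, 8-aligned)
32..43  y  (11B, 1-aligned)
43..44  -- padding (1B)
44..48  z  (4B, 4-aligned)
48..56  target  (8B, 8-aligned)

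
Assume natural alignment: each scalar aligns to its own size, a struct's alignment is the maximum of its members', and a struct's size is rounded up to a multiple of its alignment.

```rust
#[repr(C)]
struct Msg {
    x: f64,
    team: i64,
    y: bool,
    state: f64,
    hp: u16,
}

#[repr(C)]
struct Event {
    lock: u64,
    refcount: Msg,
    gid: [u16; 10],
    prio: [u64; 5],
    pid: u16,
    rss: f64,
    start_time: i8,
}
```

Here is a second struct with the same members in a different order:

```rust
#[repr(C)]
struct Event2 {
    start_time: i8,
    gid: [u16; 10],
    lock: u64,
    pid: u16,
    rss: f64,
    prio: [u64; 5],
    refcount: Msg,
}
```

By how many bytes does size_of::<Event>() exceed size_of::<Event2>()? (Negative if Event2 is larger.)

Msg: x at 0 (size 8, align 8) → ends 8; team at 8 (size 8, align 8) → ends 16; y at 16 (size 1, align 1) → ends 17; pad 7 to align 8 for state; state at 24 (size 8, align 8) → ends 32; hp at 32 (size 2, align 2) → ends 34; tail pad 6 to reach multiple of 8; total 40 bytes, alignment 8
lock at 0 (size 8, align 8) → ends 8
refcount at 8 (size 40, align 8) → ends 48
gid at 48 (size 20, align 2) → ends 68
pad 4 to align 8 for prio
prio at 72 (size 40, align 8) → ends 112
pid at 112 (size 2, align 2) → ends 114
pad 6 to align 8 for rss
rss at 120 (size 8, align 8) → ends 128
start_time at 128 (size 1, align 1) → ends 129
tail pad 7 to reach multiple of 8
total 136 bytes, alignment 8
— Event2 —
start_time at 0 (size 1, align 1) → ends 1
pad 1 to align 2 for gid
gid at 2 (size 20, align 2) → ends 22
pad 2 to align 8 for lock
lock at 24 (size 8, align 8) → ends 32
pid at 32 (size 2, align 2) → ends 34
pad 6 to align 8 for rss
rss at 40 (size 8, align 8) → ends 48
prio at 48 (size 40, align 8) → ends 88
refcount at 88 (size 40, align 8) → ends 128
total 128 bytes, alignment 8
136 − 128 = 8

8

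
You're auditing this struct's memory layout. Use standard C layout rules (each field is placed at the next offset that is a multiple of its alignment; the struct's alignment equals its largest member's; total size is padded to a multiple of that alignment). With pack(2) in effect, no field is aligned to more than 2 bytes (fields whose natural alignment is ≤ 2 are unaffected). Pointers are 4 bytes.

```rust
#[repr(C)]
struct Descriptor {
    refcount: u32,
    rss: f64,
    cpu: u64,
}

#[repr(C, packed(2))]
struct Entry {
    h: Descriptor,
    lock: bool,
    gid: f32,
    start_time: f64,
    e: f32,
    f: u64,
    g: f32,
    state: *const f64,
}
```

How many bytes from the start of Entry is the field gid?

26

Descriptor: @0: refcount [4B, align 4] → 4; +4 pad (align 8); @8: rss [8B, align 8] → 16; @16: cpu [8B, align 8] → 24; size 24, align 8
@0: h [24B, align 2] → 24
@24: lock [1B, align 1] → 25
+1 pad (align 2)
@26: gid [4B, align 2] → 30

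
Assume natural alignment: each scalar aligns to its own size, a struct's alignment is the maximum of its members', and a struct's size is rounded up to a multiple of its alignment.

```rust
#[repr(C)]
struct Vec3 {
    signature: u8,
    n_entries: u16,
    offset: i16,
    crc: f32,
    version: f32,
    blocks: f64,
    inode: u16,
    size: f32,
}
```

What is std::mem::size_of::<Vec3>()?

0..1  signature  (1B, 1-aligned)
1..2  -- padding (1B)
2..4  n_entries  (2B, 2-aligned)
4..6  offset  (2B, 2-aligned)
6..8  -- padding (2B)
8..12  crc  (4B, 4-aligned)
12..16  version  (4B, 4-aligned)
16..24  blocks  (8B, 8-aligned)
24..26  inode  (2B, 2-aligned)
26..28  -- padding (2B)
28..32  size  (4B, 4-aligned)
sizeof = 32, alignof = 8

32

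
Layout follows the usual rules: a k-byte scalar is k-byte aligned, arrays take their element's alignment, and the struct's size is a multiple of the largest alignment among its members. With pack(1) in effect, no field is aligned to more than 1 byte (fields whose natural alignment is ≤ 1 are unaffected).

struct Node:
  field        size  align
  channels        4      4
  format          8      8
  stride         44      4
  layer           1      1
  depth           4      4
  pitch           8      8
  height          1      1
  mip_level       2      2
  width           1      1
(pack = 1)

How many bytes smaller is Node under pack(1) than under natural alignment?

15

natural layout:
  channels at 0 (size 4, align 4) → ends 4
  pad 4 to align 8 for format
  format at 8 (size 8, align 8) → ends 16
  stride at 16 (size 44, align 4) → ends 60
  layer at 60 (size 1, align 1) → ends 61
  pad 3 to align 4 for depth
  depth at 64 (size 4, align 4) → ends 68
  pad 4 to align 8 for pitch
  pitch at 72 (size 8, align 8) → ends 80
  height at 80 (size 1, align 1) → ends 81
  pad 1 to align 2 for mip_level
  mip_level at 82 (size 2, align 2) → ends 84
  width at 84 (size 1, align 1) → ends 85
  tail pad 3 to reach multiple of 8
  total 88 bytes, alignment 8
packed(1) layout:
  channels at 0 (size 4, align 1) → ends 4
  format at 4 (size 8, align 1) → ends 12
  stride at 12 (size 44, align 1) → ends 56
  layer at 56 (size 1, align 1) → ends 57
  depth at 57 (size 4, align 1) → ends 61
  pitch at 61 (size 8, align 1) → ends 69
  height at 69 (size 1, align 1) → ends 70
  mip_level at 70 (size 2, align 1) → ends 72
  width at 72 (size 1, align 1) → ends 73
  total 73 bytes, alignment 1
88 − 73 = 15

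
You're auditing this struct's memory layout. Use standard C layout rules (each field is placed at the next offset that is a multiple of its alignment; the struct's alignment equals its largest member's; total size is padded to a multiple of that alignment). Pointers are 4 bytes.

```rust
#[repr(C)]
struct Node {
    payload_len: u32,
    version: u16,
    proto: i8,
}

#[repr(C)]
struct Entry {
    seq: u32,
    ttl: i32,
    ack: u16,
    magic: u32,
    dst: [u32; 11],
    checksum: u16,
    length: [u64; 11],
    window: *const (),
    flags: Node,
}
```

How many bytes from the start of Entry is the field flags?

Node: @0: payload_len [4B, align 4] → 4; @4: version [2B, align 2] → 6; @6: proto [1B, align 1] → 7; +1 tail pad (align 4); size 8, align 4
@0: seq [4B, align 4] → 4
@4: ttl [4B, align 4] → 8
@8: ack [2B, align 2] → 10
+2 pad (align 4)
@12: magic [4B, align 4] → 16
@16: dst [44B, align 4] → 60
@60: checksum [2B, align 2] → 62
+2 pad (align 8)
@64: length [88B, align 8] → 152
@152: window [4B, align 4] → 156
@156: flags [8B, align 4] → 164

156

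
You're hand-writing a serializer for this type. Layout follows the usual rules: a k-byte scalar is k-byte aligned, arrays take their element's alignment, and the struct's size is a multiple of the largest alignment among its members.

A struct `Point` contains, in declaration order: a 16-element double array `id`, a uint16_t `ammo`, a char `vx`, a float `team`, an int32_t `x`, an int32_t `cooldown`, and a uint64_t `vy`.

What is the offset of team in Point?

132

id at 0 (size 128, align 8) → ends 128
ammo at 128 (size 2, align 2) → ends 130
vx at 130 (size 1, align 1) → ends 131
pad 1 to align 4 for team
team at 132 (size 4, align 4) → ends 136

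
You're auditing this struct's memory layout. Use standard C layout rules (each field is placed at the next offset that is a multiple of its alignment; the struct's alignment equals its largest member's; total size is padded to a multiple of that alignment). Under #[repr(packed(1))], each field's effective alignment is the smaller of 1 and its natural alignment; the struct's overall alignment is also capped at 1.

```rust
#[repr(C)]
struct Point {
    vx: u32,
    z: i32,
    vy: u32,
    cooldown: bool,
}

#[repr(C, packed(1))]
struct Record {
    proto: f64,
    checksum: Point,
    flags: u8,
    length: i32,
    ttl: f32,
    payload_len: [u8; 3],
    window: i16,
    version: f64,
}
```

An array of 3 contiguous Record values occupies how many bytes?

138

Point: vx at 0 (size 4, align 4) → ends 4; z at 4 (size 4, align 4) → ends 8; vy at 8 (size 4, align 4) → ends 12; cooldown at 12 (size 1, align 1) → ends 13; tail pad 3 to reach multiple of 4; total 16 bytes, alignment 4
proto at 0 (size 8, align 1) → ends 8
checksum at 8 (size 16, align 1) → ends 24
flags at 24 (size 1, align 1) → ends 25
length at 25 (size 4, align 1) → ends 29
ttl at 29 (size 4, align 1) → ends 33
payload_len at 33 (size 3, align 1) → ends 36
window at 36 (size 2, align 1) → ends 38
version at 38 (size 8, align 1) → ends 46
total 46 bytes, alignment 1
array of 3: 3 × 46 = 138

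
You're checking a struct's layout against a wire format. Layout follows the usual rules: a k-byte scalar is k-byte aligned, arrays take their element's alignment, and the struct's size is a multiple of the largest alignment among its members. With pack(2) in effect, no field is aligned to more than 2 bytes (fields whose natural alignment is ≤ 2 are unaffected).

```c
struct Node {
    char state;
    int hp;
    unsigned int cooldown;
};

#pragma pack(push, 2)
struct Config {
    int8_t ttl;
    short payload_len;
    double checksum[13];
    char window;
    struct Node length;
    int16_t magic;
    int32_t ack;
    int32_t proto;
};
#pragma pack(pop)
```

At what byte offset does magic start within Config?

Node: @0: state [1B, align 1] → 1; +3 pad (align 4); @4: hp [4B, align 4] → 8; @8: cooldown [4B, align 4] → 12; size 12, align 4
@0: ttl [1B, align 1] → 1
+1 pad (align 2)
@2: payload_len [2B, align 2] → 4
@4: checksum [104B, align 2] → 108
@108: window [1B, align 1] → 109
+1 pad (align 2)
@110: length [12B, align 2] → 122
@122: magic [2B, align 2] → 124

122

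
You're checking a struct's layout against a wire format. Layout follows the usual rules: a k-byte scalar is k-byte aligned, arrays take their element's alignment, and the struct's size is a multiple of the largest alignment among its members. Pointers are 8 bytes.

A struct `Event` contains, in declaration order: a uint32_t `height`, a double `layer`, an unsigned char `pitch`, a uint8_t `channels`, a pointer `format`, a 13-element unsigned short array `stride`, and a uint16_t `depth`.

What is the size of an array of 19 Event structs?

1216

0..4  height  (4B, 4-aligned)
4..8  -- padding (4B)
8..16  layer  (8B, 8-aligned)
16..17  pitch  (1B, 1-aligned)
17..18  channels  (1B, 1-aligned)
18..24  -- padding (6B)
24..32  format  (8B, 8-aligned)
32..58  stride  (26B, 2-aligned)
58..60  depth  (2B, 2-aligned)
60..64  -- tail padding (4B)
sizeof = 64, alignof = 8
array of 19: 19 × 64 = 1216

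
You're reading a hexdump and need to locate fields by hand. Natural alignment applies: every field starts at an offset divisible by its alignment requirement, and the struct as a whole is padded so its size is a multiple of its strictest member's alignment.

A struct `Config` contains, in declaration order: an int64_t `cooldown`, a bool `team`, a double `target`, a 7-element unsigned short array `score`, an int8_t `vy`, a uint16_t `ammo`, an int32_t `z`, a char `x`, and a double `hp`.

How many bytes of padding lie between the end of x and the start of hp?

7

0..8  cooldown  (8B, 8-aligned)
8..9  team  (1B, 1-aligned)
9..16  -- padding (7B)
16..24  target  (8B, 8-aligned)
24..38  score  (14B, 2-aligned)
38..39  vy  (1B, 1-aligned)
39..40  -- padding (1B)
40..42  ammo  (2B, 2-aligned)
42..44  -- padding (2B)
44..48  z  (4B, 4-aligned)
48..49  x  (1B, 1-aligned)
49..56  -- padding (7B)
56..64  hp  (8B, 8-aligned)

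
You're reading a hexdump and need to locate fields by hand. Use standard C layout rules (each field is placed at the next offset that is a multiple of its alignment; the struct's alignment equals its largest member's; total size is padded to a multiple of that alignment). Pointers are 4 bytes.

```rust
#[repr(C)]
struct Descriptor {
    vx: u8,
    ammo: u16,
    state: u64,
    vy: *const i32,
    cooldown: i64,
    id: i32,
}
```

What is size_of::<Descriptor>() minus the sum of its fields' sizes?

vx at 0 (size 1, align 1) → ends 1
pad 1 to align 2 for ammo
ammo at 2 (size 2, align 2) → ends 4
pad 4 to align 8 for state
state at 8 (size 8, align 8) → ends 16
vy at 16 (size 4, align 4) → ends 20
pad 4 to align 8 for cooldown
cooldown at 24 (size 8, align 8) → ends 32
id at 32 (size 4, align 4) → ends 36
tail pad 4 to reach multiple of 8
total 40 bytes, alignment 8
data bytes 27, size 40 → padding 13

13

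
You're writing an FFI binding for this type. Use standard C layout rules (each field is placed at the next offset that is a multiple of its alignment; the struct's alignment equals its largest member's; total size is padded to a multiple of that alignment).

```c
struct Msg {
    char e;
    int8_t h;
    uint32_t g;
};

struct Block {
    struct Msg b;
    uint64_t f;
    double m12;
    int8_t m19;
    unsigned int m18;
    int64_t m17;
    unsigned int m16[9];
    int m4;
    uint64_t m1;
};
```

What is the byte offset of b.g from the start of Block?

Msg: @0: e [1B, align 1] → 1; @1: h [1B, align 1] → 2; +2 pad (align 4); @4: g [4B, align 4] → 8; size 8, align 4
@0: b [8B, align 4] → 8
within Msg: g at 4
0 + 4 = 4

4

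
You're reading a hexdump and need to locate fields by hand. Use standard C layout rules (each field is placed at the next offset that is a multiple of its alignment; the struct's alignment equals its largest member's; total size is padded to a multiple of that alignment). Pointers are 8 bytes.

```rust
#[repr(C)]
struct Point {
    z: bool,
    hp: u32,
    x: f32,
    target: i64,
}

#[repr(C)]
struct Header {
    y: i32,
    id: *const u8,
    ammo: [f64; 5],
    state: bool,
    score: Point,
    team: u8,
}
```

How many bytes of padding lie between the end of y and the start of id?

4

Point: 0..1  z  (1B, 1-aligned); 1..4  -- padding (3B); 4..8  hp  (4B, 4-aligned); 8..12  x  (4B, 4-aligned); 12..16  -- padding (4B); 16..24  target  (8B, 8-aligned); sizeof = 24, alignof = 8
0..4  y  (4B, 4-aligned)
4..8  -- padding (4B)
8..16  id  (8B, 8-aligned)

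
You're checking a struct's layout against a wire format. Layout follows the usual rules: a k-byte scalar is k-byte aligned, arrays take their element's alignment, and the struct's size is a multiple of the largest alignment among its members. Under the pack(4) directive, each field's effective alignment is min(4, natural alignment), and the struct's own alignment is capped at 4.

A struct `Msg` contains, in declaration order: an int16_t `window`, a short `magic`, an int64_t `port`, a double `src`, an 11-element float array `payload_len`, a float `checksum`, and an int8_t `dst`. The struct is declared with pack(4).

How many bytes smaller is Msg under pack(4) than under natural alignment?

natural layout:
  @0: window [2B, align 2] → 2
  @2: magic [2B, align 2] → 4
  +4 pad (align 8)
  @8: port [8B, align 8] → 16
  @16: src [8B, align 8] → 24
  @24: payload_len [44B, align 4] → 68
  @68: checksum [4B, align 4] → 72
  @72: dst [1B, align 1] → 73
  +7 tail pad (align 8)
  size 80, align 8
packed(4) layout:
  @0: window [2B, align 2] → 2
  @2: magic [2B, align 2] → 4
  @4: port [8B, align 4] → 12
  @12: src [8B, align 4] → 20
  @20: payload_len [44B, align 4] → 64
  @64: checksum [4B, align 4] → 68
  @68: dst [1B, align 1] → 69
  +3 tail pad (align 4)
  size 72, align 4
80 − 72 = 8

8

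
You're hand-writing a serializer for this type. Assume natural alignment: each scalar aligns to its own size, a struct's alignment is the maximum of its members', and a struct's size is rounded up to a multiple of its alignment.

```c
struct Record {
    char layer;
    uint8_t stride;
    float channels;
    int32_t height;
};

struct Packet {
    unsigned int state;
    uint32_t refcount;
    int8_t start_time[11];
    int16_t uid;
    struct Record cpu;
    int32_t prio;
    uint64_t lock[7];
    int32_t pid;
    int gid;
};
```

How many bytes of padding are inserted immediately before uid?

Record: 0..1  layer  (1B, 1-aligned); 1..2  stride  (1B, 1-aligned); 2..4  -- padding (2B); 4..8  channels  (4B, 4-aligned); 8..12  height  (4B, 4-aligned); sizeof = 12, alignof = 4
0..4  state  (4B, 4-aligned)
4..8  refcount  (4B, 4-aligned)
8..19  start_time  (11B, 1-aligned)
19..20  -- padding (1B)
20..22  uid  (2B, 2-aligned)

1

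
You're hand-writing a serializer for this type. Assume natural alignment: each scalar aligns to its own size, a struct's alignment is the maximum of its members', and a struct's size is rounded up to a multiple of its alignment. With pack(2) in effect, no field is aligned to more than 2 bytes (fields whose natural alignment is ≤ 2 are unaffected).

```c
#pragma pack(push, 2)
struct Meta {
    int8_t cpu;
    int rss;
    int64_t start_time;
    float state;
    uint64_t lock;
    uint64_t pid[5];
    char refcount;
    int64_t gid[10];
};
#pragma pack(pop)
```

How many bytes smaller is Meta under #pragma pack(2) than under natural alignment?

12

natural layout:
  @0: cpu [1B, align 1] → 1
  +3 pad (align 4)
  @4: rss [4B, align 4] → 8
  @8: start_time [8B, align 8] → 16
  @16: state [4B, align 4] → 20
  +4 pad (align 8)
  @24: lock [8B, align 8] → 32
  @32: pid [40B, align 8] → 72
  @72: refcount [1B, align 1] → 73
  +7 pad (align 8)
  @80: gid [80B, align 8] → 160
  size 160, align 8
packed(2) layout:
  @0: cpu [1B, align 1] → 1
  +1 pad (align 2)
  @2: rss [4B, align 2] → 6
  @6: start_time [8B, align 2] → 14
  @14: state [4B, align 2] → 18
  @18: lock [8B, align 2] → 26
  @26: pid [40B, align 2] → 66
  @66: refcount [1B, align 1] → 67
  +1 pad (align 2)
  @68: gid [80B, align 2] → 148
  size 148, align 2
160 − 148 = 12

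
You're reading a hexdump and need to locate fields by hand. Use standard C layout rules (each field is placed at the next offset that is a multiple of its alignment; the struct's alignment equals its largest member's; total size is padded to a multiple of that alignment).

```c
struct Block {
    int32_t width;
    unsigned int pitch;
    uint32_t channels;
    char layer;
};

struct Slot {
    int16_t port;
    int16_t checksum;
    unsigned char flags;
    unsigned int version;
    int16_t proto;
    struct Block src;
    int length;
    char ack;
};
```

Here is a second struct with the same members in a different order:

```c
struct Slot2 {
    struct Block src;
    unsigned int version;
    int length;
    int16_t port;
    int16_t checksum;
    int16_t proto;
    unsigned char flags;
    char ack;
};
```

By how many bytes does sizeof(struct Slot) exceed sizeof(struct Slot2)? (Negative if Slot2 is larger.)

Block: 0..4  width  (4B, 4-aligned); 4..8  pitch  (4B, 4-aligned); 8..12  channels  (4B, 4-aligned); 12..13  layer  (1B, 1-aligned); 13..16  -- tail padding (3B); sizeof = 16, alignof = 4
0..2  port  (2B, 2-aligned)
2..4  checksum  (2B, 2-aligned)
4..5  flags  (1B, 1-aligned)
5..8  -- padding (3B)
8..12  version  (4B, 4-aligned)
12..14  proto  (2B, 2-aligned)
14..16  -- padding (2B)
16..32  src  (16B, 4-aligned)
32..36  length  (4B, 4-aligned)
36..37  ack  (1B, 1-aligned)
37..40  -- tail padding (3B)
sizeof = 40, alignof = 4
— Slot2 —
0..16  src  (16B, 4-aligned)
16..20  version  (4B, 4-aligned)
20..24  length  (4B, 4-aligned)
24..26  port  (2B, 2-aligned)
26..28  checksum  (2B, 2-aligned)
28..30  proto  (2B, 2-aligned)
30..31  flags  (1B, 1-aligned)
31..32  ack  (1B, 1-aligned)
sizeof = 32, alignof = 4
40 − 32 = 8

8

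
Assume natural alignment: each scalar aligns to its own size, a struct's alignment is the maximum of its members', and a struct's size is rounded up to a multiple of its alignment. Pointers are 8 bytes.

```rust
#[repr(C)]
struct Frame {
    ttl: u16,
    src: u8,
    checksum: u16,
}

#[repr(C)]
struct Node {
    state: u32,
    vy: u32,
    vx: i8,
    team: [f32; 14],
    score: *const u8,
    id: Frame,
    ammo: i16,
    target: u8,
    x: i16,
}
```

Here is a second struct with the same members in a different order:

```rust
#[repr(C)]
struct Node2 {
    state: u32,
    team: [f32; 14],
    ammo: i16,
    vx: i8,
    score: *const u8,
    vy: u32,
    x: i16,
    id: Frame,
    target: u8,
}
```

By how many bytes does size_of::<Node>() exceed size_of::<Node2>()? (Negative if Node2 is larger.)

Frame: 0..2  ttl  (2B, 2-aligned); 2..3  src  (1B, 1-aligned); 3..4  -- padding (1B); 4..6  checksum  (2B, 2-aligned); sizeof = 6, alignof = 2
0..4  state  (4B, 4-aligned)
4..8  vy  (4B, 4-aligned)
8..9  vx  (1B, 1-aligned)
9..12  -- padding (3B)
12..68  team  (56B, 4-aligned)
68..72  -- padding (4B)
72..80  score  (8B, 8-aligned)
80..86  id  (6B, 2-aligned)
86..88  ammo  (2B, 2-aligned)
88..89  target  (1B, 1-aligned)
89..90  -- padding (1B)
90..92  x  (2B, 2-aligned)
92..96  -- tail padding (4B)
sizeof = 96, alignof = 8
— Node2 —
0..4  state  (4B, 4-aligned)
4..60  team  (56B, 4-aligned)
60..62  ammo  (2B, 2-aligned)
62..63  vx  (1B, 1-aligned)
63..64  -- padding (1B)
64..72  score  (8B, 8-aligned)
72..76  vy  (4B, 4-aligned)
76..78  x  (2B, 2-aligned)
78..84  id  (6B, 2-aligned)
84..85  target  (1B, 1-aligned)
85..88  -- tail padding (3B)
sizeof = 88, alignof = 8
96 − 88 = 8

8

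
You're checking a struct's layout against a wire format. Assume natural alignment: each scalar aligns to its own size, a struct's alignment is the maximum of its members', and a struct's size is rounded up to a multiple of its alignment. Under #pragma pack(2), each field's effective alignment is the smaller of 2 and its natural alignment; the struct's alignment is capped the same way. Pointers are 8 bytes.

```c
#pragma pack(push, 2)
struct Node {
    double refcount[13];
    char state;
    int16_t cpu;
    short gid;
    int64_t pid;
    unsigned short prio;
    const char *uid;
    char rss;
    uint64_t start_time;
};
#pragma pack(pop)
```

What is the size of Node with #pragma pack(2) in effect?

0..104  refcount  (104B, 2-aligned)
104..105  state  (1B, 1-aligned)
105..106  -- padding (1B)
106..108  cpu  (2B, 2-aligned)
108..110  gid  (2B, 2-aligned)
110..118  pid  (8B, 2-aligned)
118..120  prio  (2B, 2-aligned)
120..128  uid  (8B, 2-aligned)
128..129  rss  (1B, 1-aligned)
129..130  -- padding (1B)
130..138  start_time  (8B, 2-aligned)
sizeof = 138, alignof = 2

138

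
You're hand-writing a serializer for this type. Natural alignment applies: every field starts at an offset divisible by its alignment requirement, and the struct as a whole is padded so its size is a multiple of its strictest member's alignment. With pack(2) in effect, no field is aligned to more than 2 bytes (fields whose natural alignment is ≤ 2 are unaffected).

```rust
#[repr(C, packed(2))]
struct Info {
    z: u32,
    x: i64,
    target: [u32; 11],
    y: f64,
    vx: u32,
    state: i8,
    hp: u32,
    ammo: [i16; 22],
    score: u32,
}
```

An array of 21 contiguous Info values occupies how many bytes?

@0: z [4B, align 2] → 4
@4: x [8B, align 2] → 12
@12: target [44B, align 2] → 56
@56: y [8B, align 2] → 64
@64: vx [4B, align 2] → 68
@68: state [1B, align 1] → 69
+1 pad (align 2)
@70: hp [4B, align 2] → 74
@74: ammo [44B, align 2] → 118
@118: score [4B, align 2] → 122
size 122, align 2
array of 21: 21 × 122 = 2562

2562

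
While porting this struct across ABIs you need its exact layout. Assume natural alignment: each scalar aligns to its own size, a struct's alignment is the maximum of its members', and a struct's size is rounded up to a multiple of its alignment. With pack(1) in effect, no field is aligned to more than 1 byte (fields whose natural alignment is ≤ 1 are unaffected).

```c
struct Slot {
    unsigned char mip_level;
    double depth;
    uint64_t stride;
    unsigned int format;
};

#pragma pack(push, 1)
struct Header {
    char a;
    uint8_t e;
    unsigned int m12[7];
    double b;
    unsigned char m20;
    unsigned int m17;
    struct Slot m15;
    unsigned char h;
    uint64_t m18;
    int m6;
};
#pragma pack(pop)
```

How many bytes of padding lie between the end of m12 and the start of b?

0

Slot: mip_level at 0 (size 1, align 1) → ends 1; pad 7 to align 8 for depth; depth at 8 (size 8, align 8) → ends 16; stride at 16 (size 8, align 8) → ends 24; format at 24 (size 4, align 4) → ends 28; tail pad 4 to reach multiple of 8; total 32 bytes, alignment 8
a at 0 (size 1, align 1) → ends 1
e at 1 (size 1, align 1) → ends 2
m12 at 2 (size 28, align 1) → ends 30
b at 30 (size 8, align 1) → ends 38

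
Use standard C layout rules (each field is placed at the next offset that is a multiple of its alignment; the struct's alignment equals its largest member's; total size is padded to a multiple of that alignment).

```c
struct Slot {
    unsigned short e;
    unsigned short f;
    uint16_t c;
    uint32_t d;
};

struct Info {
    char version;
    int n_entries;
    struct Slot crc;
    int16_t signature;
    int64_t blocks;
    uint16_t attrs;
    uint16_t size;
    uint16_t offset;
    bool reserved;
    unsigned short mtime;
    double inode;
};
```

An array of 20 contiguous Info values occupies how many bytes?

Slot: e at 0 (size 2, align 2) → ends 2; f at 2 (size 2, align 2) → ends 4; c at 4 (size 2, align 2) → ends 6; pad 2 to align 4 for d; d at 8 (size 4, align 4) → ends 12; total 12 bytes, alignment 4
version at 0 (size 1, align 1) → ends 1
pad 3 to align 4 for n_entries
n_entries at 4 (size 4, align 4) → ends 8
crc at 8 (size 12, align 4) → ends 20
signature at 20 (size 2, align 2) → ends 22
pad 2 to align 8 for blocks
blocks at 24 (size 8, align 8) → ends 32
attrs at 32 (size 2, align 2) → ends 34
size at 34 (size 2, align 2) → ends 36
offset at 36 (size 2, align 2) → ends 38
reserved at 38 (size 1, align 1) → ends 39
pad 1 to align 2 for mtime
mtime at 40 (size 2, align 2) → ends 42
pad 6 to align 8 for inode
inode at 48 (size 8, align 8) → ends 56
total 56 bytes, alignment 8
array of 20: 20 × 56 = 1120

1120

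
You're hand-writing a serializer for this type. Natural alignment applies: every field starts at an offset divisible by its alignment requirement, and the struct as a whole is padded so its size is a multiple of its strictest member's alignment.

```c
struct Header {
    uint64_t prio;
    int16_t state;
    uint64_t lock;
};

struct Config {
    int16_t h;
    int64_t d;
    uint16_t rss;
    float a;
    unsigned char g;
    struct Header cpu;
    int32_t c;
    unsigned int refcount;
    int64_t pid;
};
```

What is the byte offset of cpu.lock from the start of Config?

Header: prio at 0 (size 8, align 8) → ends 8; state at 8 (size 2, align 2) → ends 10; pad 6 to align 8 for lock; lock at 16 (size 8, align 8) → ends 24; total 24 bytes, alignment 8
h at 0 (size 2, align 2) → ends 2
pad 6 to align 8 for d
d at 8 (size 8, align 8) → ends 16
rss at 16 (size 2, align 2) → ends 18
pad 2 to align 4 for a
a at 20 (size 4, align 4) → ends 24
g at 24 (size 1, align 1) → ends 25
pad 7 to align 8 for cpu
cpu at 32 (size 24, align 8) → ends 56
within Header: lock at 16
32 + 16 = 48

48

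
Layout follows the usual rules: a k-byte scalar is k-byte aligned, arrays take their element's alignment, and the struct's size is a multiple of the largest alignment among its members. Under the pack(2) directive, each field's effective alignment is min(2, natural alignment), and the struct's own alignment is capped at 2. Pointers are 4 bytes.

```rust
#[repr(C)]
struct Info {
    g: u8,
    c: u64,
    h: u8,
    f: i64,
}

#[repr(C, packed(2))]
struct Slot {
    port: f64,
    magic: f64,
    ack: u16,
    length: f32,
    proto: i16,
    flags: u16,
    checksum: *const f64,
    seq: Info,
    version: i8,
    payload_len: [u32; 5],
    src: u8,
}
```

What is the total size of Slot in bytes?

86 bytes

Info: 0..1  g  (1B, 1-aligned); 1..8  -- padding (7B); 8..16  c  (8B, 8-aligned); 16..17  h  (1B, 1-aligned); 17..24  -- padding (7B); 24..32  f  (8B, 8-aligned); sizeof = 32, alignof = 8
0..8  port  (8B, 2-aligned)
8..16  magic  (8B, 2-aligned)
16..18  ack  (2B, 2-aligned)
18..22  length  (4B, 2-aligned)
22..24  proto  (2B, 2-aligned)
24..26  flags  (2B, 2-aligned)
26..30  checksum  (4B, 2-aligned)
30..62  seq  (32B, 2-aligned)
62..63  version  (1B, 1-aligned)
63..64  -- padding (1B)
64..84  payload_len  (20B, 2-aligned)
84..85  src  (1B, 1-aligned)
85..86  -- tail padding (1B)
sizeof = 86, alignof = 2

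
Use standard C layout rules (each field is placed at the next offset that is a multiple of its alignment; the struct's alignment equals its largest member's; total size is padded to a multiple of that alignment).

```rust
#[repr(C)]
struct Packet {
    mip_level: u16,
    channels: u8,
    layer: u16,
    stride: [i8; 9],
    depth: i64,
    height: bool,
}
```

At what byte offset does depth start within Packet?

16

mip_level at 0 (size 2, align 2) → ends 2
channels at 2 (size 1, align 1) → ends 3
pad 1 to align 2 for layer
layer at 4 (size 2, align 2) → ends 6
stride at 6 (size 9, align 1) → ends 15
pad 1 to align 8 for depth
depth at 16 (size 8, align 8) → ends 24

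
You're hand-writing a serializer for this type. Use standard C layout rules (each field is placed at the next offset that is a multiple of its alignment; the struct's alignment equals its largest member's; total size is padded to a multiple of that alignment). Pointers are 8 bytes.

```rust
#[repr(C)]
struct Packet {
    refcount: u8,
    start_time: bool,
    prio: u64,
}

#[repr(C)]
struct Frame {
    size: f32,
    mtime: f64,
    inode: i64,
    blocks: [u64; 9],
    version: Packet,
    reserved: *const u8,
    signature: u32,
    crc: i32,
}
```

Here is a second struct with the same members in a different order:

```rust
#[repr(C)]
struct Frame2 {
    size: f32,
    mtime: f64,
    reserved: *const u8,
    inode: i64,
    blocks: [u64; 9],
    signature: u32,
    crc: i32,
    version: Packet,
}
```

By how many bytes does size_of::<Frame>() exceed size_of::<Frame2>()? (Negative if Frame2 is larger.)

0

Packet: 0..1  refcount  (1B, 1-aligned); 1..2  start_time  (1B, 1-aligned); 2..8  -- padding (6B); 8..16  prio  (8B, 8-aligned); sizeof = 16, alignof = 8
0..4  size  (4B, 4-aligned)
4..8  -- padding (4B)
8..16  mtime  (8B, 8-aligned)
16..24  inode  (8B, 8-aligned)
24..96  blocks  (72B, 8-aligned)
96..112  version  (16B, 8-aligned)
112..120  reserved  (8B, 8-aligned)
120..124  signature  (4B, 4-aligned)
124..128  crc  (4B, 4-aligned)
sizeof = 128, alignof = 8
— Frame2 —
0..4  size  (4B, 4-aligned)
4..8  -- padding (4B)
8..16  mtime  (8B, 8-aligned)
16..24  reserved  (8B, 8-aligned)
24..32  inode  (8B, 8-aligned)
32..104  blocks  (72B, 8-aligned)
104..108  signature  (4B, 4-aligned)
108..112  crc  (4B, 4-aligned)
112..128  version  (16B, 8-aligned)
sizeof = 128, alignof = 8
128 − 128 = 0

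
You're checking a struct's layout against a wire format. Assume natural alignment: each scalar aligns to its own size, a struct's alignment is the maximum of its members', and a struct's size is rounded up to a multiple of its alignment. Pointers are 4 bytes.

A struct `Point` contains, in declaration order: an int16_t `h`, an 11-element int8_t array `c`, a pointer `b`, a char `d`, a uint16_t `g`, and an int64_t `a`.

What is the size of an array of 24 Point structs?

0..2  h  (2B, 2-aligned)
2..13  c  (11B, 1-aligned)
13..16  -- padding (3B)
16..20  b  (4B, 4-aligned)
20..21  d  (1B, 1-aligned)
21..22  -- padding (1B)
22..24  g  (2B, 2-aligned)
24..32  a  (8B, 8-aligned)
sizeof = 32, alignof = 8
array of 24: 24 × 32 = 768

768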